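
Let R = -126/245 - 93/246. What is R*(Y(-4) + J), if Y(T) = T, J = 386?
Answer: -489151/1435 ≈ -340.87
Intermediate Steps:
R = -2561/2870 (R = -126*1/245 - 93*1/246 = -18/35 - 31/82 = -2561/2870 ≈ -0.89233)
R*(Y(-4) + J) = -2561*(-4 + 386)/2870 = -2561/2870*382 = -489151/1435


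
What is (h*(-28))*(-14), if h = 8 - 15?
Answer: -2744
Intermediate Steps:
h = -7
(h*(-28))*(-14) = -7*(-28)*(-14) = 196*(-14) = -2744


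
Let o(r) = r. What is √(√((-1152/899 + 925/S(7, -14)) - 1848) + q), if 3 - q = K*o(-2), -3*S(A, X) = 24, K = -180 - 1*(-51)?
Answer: √(-824365020 + 899*I*√25408629386)/1798 ≈ 1.3828 + 16.028*I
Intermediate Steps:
K = -129 (K = -180 + 51 = -129)
S(A, X) = -8 (S(A, X) = -⅓*24 = -8)
q = -255 (q = 3 - (-129)*(-2) = 3 - 1*258 = 3 - 258 = -255)
√(√((-1152/899 + 925/S(7, -14)) - 1848) + q) = √(√((-1152/899 + 925/(-8)) - 1848) - 255) = √(√((-1152*1/899 + 925*(-⅛)) - 1848) - 255) = √(√((-1152/899 - 925/8) - 1848) - 255) = √(√(-840791/7192 - 1848) - 255) = √(√(-14131607/7192) - 255) = √(I*√25408629386/3596 - 255) = √(-255 + I*√25408629386/3596)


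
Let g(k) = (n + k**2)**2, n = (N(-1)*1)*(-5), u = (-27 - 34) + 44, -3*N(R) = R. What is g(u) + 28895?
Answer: 1003099/9 ≈ 1.1146e+5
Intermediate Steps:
N(R) = -R/3
u = -17 (u = -61 + 44 = -17)
n = -5/3 (n = (-1/3*(-1)*1)*(-5) = ((1/3)*1)*(-5) = (1/3)*(-5) = -5/3 ≈ -1.6667)
g(k) = (-5/3 + k**2)**2
g(u) + 28895 = (-5 + 3*(-17)**2)**2/9 + 28895 = (-5 + 3*289)**2/9 + 28895 = (-5 + 867)**2/9 + 28895 = (1/9)*862**2 + 28895 = (1/9)*743044 + 28895 = 743044/9 + 28895 = 1003099/9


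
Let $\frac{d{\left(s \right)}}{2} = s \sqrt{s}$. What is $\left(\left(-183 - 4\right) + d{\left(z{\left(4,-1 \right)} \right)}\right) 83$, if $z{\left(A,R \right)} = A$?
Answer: $-14193$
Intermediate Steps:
$d{\left(s \right)} = 2 s^{\frac{3}{2}}$ ($d{\left(s \right)} = 2 s \sqrt{s} = 2 s^{\frac{3}{2}}$)
$\left(\left(-183 - 4\right) + d{\left(z{\left(4,-1 \right)} \right)}\right) 83 = \left(\left(-183 - 4\right) + 2 \cdot 4^{\frac{3}{2}}\right) 83 = \left(\left(-183 - 4\right) + 2 \cdot 8\right) 83 = \left(-187 + 16\right) 83 = \left(-171\right) 83 = -14193$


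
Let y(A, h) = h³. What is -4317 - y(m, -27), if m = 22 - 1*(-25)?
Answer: 15366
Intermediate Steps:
m = 47 (m = 22 + 25 = 47)
-4317 - y(m, -27) = -4317 - 1*(-27)³ = -4317 - 1*(-19683) = -4317 + 19683 = 15366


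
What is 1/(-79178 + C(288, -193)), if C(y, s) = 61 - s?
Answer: -1/78924 ≈ -1.2670e-5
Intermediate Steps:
1/(-79178 + C(288, -193)) = 1/(-79178 + (61 - 1*(-193))) = 1/(-79178 + (61 + 193)) = 1/(-79178 + 254) = 1/(-78924) = -1/78924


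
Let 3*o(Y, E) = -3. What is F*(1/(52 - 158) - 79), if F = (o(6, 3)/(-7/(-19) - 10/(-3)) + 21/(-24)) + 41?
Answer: -563428125/178928 ≈ -3148.9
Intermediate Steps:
o(Y, E) = -1 (o(Y, E) = (⅓)*(-3) = -1)
F = 67275/1688 (F = (-1/(-7/(-19) - 10/(-3)) + 21/(-24)) + 41 = (-1/(-7*(-1/19) - 10*(-⅓)) + 21*(-1/24)) + 41 = (-1/(7/19 + 10/3) - 7/8) + 41 = (-1/211/57 - 7/8) + 41 = (-1*57/211 - 7/8) + 41 = (-57/211 - 7/8) + 41 = -1933/1688 + 41 = 67275/1688 ≈ 39.855)
F*(1/(52 - 158) - 79) = 67275*(1/(52 - 158) - 79)/1688 = 67275*(1/(-106) - 79)/1688 = 67275*(-1/106 - 79)/1688 = (67275/1688)*(-8375/106) = -563428125/178928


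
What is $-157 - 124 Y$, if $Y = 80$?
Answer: $-10077$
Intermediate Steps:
$-157 - 124 Y = -157 - 9920 = -10077$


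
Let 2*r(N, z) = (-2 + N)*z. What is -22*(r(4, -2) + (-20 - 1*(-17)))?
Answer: 110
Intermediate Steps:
r(N, z) = z*(-2 + N)/2 (r(N, z) = ((-2 + N)*z)/2 = (z*(-2 + N))/2 = z*(-2 + N)/2)
-22*(r(4, -2) + (-20 - 1*(-17))) = -22*((½)*(-2)*(-2 + 4) + (-20 - 1*(-17))) = -22*((½)*(-2)*2 + (-20 + 17)) = -22*(-2 - 3) = -22*(-5) = 110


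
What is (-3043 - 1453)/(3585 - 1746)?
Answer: -4496/1839 ≈ -2.4448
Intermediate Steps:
(-3043 - 1453)/(3585 - 1746) = -4496/1839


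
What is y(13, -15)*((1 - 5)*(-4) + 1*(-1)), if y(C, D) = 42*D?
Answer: -9450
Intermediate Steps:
y(13, -15)*((1 - 5)*(-4) + 1*(-1)) = (42*(-15))*((1 - 5)*(-4) + 1*(-1)) = -630*(-4*(-4) - 1) = -630*(16 - 1) = -630*15 = -9450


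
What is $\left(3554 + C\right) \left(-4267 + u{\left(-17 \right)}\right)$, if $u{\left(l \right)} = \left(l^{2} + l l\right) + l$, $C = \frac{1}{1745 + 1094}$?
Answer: $- \frac{2199577926}{167} \approx -1.3171 \cdot 10^{7}$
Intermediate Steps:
$C = \frac{1}{2839} \approx 0.00035224$
$u{\left(l \right)} = l + 2 l^{2}$ ($u{\left(l \right)} = \left(l^{2} + l^{2}\right) + l = 2 l^{2} + l = l + 2 l^{2}$)
$\left(3554 + C\right) \left(-4267 + u{\left(-17 \right)}\right) = \left(3554 + \frac{1}{2839}\right) \left(-4267 - 17 \left(1 + 2 \left(-17\right)\right)\right) = \frac{10089807 \left(-4267 - 17 \left(1 - 34\right)\right)}{2839} = \frac{10089807 \left(-4267 - -561\right)}{2839} = \frac{10089807 \left(-4267 + 561\right)}{2839} = \frac{10089807}{2839} \left(-3706\right) = - \frac{2199577926}{167}$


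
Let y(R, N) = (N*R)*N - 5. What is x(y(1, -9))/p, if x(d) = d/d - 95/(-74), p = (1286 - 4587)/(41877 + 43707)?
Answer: -7231848/122137 ≈ -59.211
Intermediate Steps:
y(R, N) = -5 + R*N² (y(R, N) = R*N² - 5 = -5 + R*N²)
p = -3301/85584 ≈ -0.038570
x(d) = 169/74 (x(d) = 1 - 95*(-1/74) = 1 + 95/74 = 169/74)
x(y(1, -9))/p = 169/(74*(-3301/85584)) = (169/74)*(-85584/3301) = -7231848/122137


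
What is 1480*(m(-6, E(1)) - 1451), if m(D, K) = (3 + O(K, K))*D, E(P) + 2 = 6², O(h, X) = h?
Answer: -2476040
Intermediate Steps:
E(P) = 34 (E(P) = -2 + 6² = -2 + 36 = 34)
m(D, K) = D*(3 + K) (m(D, K) = (3 + K)*D = D*(3 + K))
1480*(m(-6, E(1)) - 1451) = 1480*(-6*(3 + 34) - 1451) = 1480*(-6*37 - 1451) = 1480*(-222 - 1451) = 1480*(-1673) = -2476040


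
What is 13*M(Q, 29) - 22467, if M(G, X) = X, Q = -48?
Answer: -22090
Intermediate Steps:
13*M(Q, 29) - 22467 = 13*29 - 22467 = 377 - 22467 = -22090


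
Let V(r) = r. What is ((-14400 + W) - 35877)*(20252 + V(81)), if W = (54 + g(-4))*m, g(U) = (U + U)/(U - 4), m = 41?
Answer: -976431326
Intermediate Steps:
g(U) = 2*U/(-4 + U) (g(U) = (2*U)/(-4 + U) = 2*U/(-4 + U))
W = 2255 (W = (54 + 2*(-4)/(-4 - 4))*41 = (54 + 2*(-4)/(-8))*41 = (54 + 2*(-4)*(-1/8))*41 = (54 + 1)*41 = 55*41 = 2255)
((-14400 + W) - 35877)*(20252 + V(81)) = ((-14400 + 2255) - 35877)*(20252 + 81) = (-12145 - 35877)*20333 = -48022*20333 = -976431326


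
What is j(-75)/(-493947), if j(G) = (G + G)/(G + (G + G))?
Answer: -2/1481841 ≈ -1.3497e-6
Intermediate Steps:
j(G) = ⅔ (j(G) = (2*G)/(G + 2*G) = (2*G)/((3*G)) = (2*G)*(1/(3*G)) = ⅔)
j(-75)/(-493947) = (⅔)/(-493947) = (⅔)*(-1/493947) = -2/1481841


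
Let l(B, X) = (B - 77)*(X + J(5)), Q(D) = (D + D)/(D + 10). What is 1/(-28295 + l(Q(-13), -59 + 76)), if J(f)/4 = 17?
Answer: -3/102310 ≈ -2.9323e-5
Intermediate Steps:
Q(D) = 2*D/(10 + D) (Q(D) = (2*D)/(10 + D) = 2*D/(10 + D))
J(f) = 68 (J(f) = 4*17 = 68)
l(B, X) = (-77 + B)*(68 + X) (l(B, X) = (B - 77)*(X + 68) = (-77 + B)*(68 + X))
1/(-28295 + l(Q(-13), -59 + 76)) = 1/(-28295 + (-5236 - 77*(-59 + 76) + 68*(2*(-13)/(10 - 13)) + (2*(-13)/(10 - 13))*(-59 + 76))) = 1/(-28295 + (-5236 - 77*17 + 68*(2*(-13)/(-3)) + (2*(-13)/(-3))*17)) = 1/(-28295 + (-5236 - 1309 + 68*(2*(-13)*(-1/3)) + (2*(-13)*(-1/3))*17)) = 1/(-28295 + (-5236 - 1309 + 68*(26/3) + (26/3)*17)) = 1/(-28295 + (-5236 - 1309 + 1768/3 + 442/3)) = 1/(-28295 - 17425/3) = 1/(-102310/3) = -3/102310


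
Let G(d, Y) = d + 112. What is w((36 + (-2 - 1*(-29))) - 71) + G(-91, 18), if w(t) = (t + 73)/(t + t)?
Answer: 271/16 ≈ 16.938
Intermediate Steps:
G(d, Y) = 112 + d
w(t) = (73 + t)/(2*t) (w(t) = (73 + t)/((2*t)) = (73 + t)*(1/(2*t)) = (73 + t)/(2*t))
w((36 + (-2 - 1*(-29))) - 71) + G(-91, 18) = (73 + ((36 + (-2 - 1*(-29))) - 71))/(2*((36 + (-2 - 1*(-29))) - 71)) + (112 - 91) = (73 + ((36 + (-2 + 29)) - 71))/(2*((36 + (-2 + 29)) - 71)) + 21 = (73 + ((36 + 27) - 71))/(2*((36 + 27) - 71)) + 21 = (73 + (63 - 71))/(2*(63 - 71)) + 21 = (1/2)*(73 - 8)/(-8) + 21 = (1/2)*(-1/8)*65 + 21 = -65/16 + 21 = 271/16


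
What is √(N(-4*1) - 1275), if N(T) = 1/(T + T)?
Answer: 101*I*√2/4 ≈ 35.709*I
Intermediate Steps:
N(T) = 1/(2*T)
√(N(-4*1) - 1275) = √(1/(2*((-4*1))) - 1275) = √((½)/(-4) - 1275) = √((½)*(-¼) - 1275) = √(-⅛ - 1275) = √(-10201/8) = 101*I*√2/4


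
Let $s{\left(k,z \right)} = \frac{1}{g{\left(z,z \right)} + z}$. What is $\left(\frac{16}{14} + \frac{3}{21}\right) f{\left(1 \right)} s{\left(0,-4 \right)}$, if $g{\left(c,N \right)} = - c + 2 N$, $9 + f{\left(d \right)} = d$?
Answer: $\frac{9}{7} \approx 1.2857$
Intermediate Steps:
$f{\left(d \right)} = -9 + d$
$s{\left(k,z \right)} = \frac{1}{2 z}$ ($s{\left(k,z \right)} = \frac{1}{\left(- z + 2 z\right) + z} = \frac{1}{z + z} = \frac{1}{2 z}$)
$\left(\frac{16}{14} + \frac{3}{21}\right) f{\left(1 \right)} s{\left(0,-4 \right)} = \left(\frac{16}{14} + \frac{3}{21}\right) \left(-9 + 1\right) \frac{1}{2 \left(-4\right)} = \left(16 \cdot \frac{1}{14} + 3 \cdot \frac{1}{21}\right) \left(-8\right) \frac{1}{2} \left(- \frac{1}{4}\right) = \left(\frac{8}{7} + \frac{1}{7}\right) \left(-8\right) \left(- \frac{1}{8}\right) = \frac{9}{7} \left(-8\right) \left(- \frac{1}{8}\right) = \left(- \frac{72}{7}\right) \left(- \frac{1}{8}\right) = \frac{9}{7}$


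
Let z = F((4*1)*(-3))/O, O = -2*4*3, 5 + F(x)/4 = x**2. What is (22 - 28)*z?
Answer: 139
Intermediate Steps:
F(x) = -20 + 4*x**2
O = -24 (O = -8*3 = -24)
z = -139/6 (z = (-20 + 4*((4*1)*(-3))**2)/(-24) = (-20 + 4*(4*(-3))**2)*(-1/24) = (-20 + 4*(-12)**2)*(-1/24) = (-20 + 4*144)*(-1/24) = (-20 + 576)*(-1/24) = 556*(-1/24) = -139/6 ≈ -23.167)
(22 - 28)*z = (22 - 28)*(-139/6) = -6*(-139/6) = 139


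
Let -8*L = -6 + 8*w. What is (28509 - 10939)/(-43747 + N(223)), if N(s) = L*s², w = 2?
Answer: -10040/60519 ≈ -0.16590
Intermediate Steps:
L = -5/4 (L = -(-6 + 8*2)/8 = -(-6 + 16)/8 = -⅛*10 = -5/4 ≈ -1.2500)
N(s) = -5*s²/4
(28509 - 10939)/(-43747 + N(223)) = (28509 - 10939)/(-43747 - 5/4*223²) = 17570/(-43747 - 5/4*49729) = 17570/(-43747 - 248645/4) = 17570/(-423633/4) = 17570*(-4/423633) = -10040/60519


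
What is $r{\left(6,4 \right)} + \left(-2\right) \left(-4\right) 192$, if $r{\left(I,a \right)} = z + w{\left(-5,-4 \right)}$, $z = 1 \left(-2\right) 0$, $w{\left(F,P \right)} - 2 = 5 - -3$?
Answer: $1546$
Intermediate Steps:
$w{\left(F,P \right)} = 10$ ($w{\left(F,P \right)} = 2 + \left(5 - -3\right) = 2 + \left(5 + 3\right) = 2 + 8 = 10$)
$z = 0$ ($z = \left(-2\right) 0 = 0$)
$r{\left(I,a \right)} = 10$ ($r{\left(I,a \right)} = 0 + 10 = 10$)
$r{\left(6,4 \right)} + \left(-2\right) \left(-4\right) 192 = 10 + \left(-2\right) \left(-4\right) 192 = 10 + 8 \cdot 192 = 10 + 1536 = 1546$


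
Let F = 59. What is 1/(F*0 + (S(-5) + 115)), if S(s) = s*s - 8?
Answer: 1/132 ≈ 0.0075758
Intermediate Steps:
S(s) = -8 + s² (S(s) = s² - 8 = -8 + s²)
1/(F*0 + (S(-5) + 115)) = 1/(59*0 + ((-8 + (-5)²) + 115)) = 1/(0 + ((-8 + 25) + 115)) = 1/(0 + (17 + 115)) = 1/(0 + 132) = 1/132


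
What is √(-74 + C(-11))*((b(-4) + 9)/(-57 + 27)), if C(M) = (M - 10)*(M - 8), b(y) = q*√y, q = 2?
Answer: √13*(-9 - 4*I)/6 ≈ -5.4083 - 2.4037*I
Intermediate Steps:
b(y) = 2*√y
C(M) = (-10 + M)*(-8 + M)
√(-74 + C(-11))*((b(-4) + 9)/(-57 + 27)) = √(-74 + (80 + (-11)² - 18*(-11)))*((2*√(-4) + 9)/(-57 + 27)) = √(-74 + (80 + 121 + 198))*((2*(2*I) + 9)/(-30)) = √(-74 + 399)*((4*I + 9)*(-1/30)) = √325*((9 + 4*I)*(-1/30)) = (5*√13)*(-3/10 - 2*I/15) = 5*√13*(-3/10 - 2*I/15)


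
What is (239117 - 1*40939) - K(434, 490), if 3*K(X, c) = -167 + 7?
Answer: 594694/3 ≈ 1.9823e+5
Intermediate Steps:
K(X, c) = -160/3 (K(X, c) = (-167 + 7)/3 = (⅓)*(-160) = -160/3)
(239117 - 1*40939) - K(434, 490) = (239117 - 1*40939) - 1*(-160/3) = (239117 - 40939) + 160/3 = 198178 + 160/3 = 594694/3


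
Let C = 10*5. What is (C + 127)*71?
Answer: 12567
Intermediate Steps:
C = 50
(C + 127)*71 = (50 + 127)*71 = 177*71 = 12567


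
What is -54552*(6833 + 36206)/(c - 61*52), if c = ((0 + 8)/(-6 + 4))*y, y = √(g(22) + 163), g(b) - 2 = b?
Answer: 77577324071/104777 - 97827647*√187/104777 ≈ 7.2764e+5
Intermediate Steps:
g(b) = 2 + b
y = √187 (y = √((2 + 22) + 163) = √(24 + 163) = √187 ≈ 13.675)
c = -4*√187 (c = ((0 + 8)/(-6 + 4))*√187 = (8/(-2))*√187 = (8*(-½))*√187 = -4*√187 ≈ -54.699)
-54552*(6833 + 36206)/(c - 61*52) = -54552*(6833 + 36206)/(-4*√187 - 61*52) = -54552*43039/(-4*√187 - 3172) = -54552*43039/(-3172 - 4*√187) = -54552/(-3172/43039 - 4*√187/43039)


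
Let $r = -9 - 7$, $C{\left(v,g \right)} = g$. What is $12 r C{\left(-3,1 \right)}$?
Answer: $-192$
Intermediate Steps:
$r = -16$ ($r = -9 - 7 = -16$)
$12 r C{\left(-3,1 \right)} = 12 \left(-16\right) 1 = \left(-192\right) 1 = -192$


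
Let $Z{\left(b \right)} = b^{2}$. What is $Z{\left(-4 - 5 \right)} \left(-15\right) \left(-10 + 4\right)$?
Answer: $7290$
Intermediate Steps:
$Z{\left(-4 - 5 \right)} \left(-15\right) \left(-10 + 4\right) = \left(-4 - 5\right)^{2} \left(-15\right) \left(-10 + 4\right) = \left(-4 - 5\right)^{2} \left(-15\right) \left(-6\right) = \left(-9\right)^{2} \left(-15\right) \left(-6\right) = 81 \left(-15\right) \left(-6\right) = \left(-1215\right) \left(-6\right) = 7290$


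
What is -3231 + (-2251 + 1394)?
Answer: -4088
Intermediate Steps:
-3231 + (-2251 + 1394) = -3231 - 857 = -4088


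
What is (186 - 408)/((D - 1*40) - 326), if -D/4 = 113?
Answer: 111/409 ≈ 0.27139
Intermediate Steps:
D = -452 (D = -4*113 = -452)
(186 - 408)/((D - 1*40) - 326) = (186 - 408)/((-452 - 1*40) - 326) = -222/((-452 - 40) - 326) = -222/(-492 - 326) = -222/(-818) = -222*(-1/818) = 111/409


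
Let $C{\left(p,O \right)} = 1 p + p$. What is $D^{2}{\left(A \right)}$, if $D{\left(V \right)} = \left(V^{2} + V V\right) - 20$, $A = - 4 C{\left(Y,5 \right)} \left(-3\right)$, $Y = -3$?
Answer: $107081104$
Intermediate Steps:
$C{\left(p,O \right)} = 2 p$ ($C{\left(p,O \right)} = p + p = 2 p$)
$A = -72$ ($A = - 4 \cdot 2 \left(-3\right) \left(-3\right) = \left(-4\right) \left(-6\right) \left(-3\right) = 24 \left(-3\right) = -72$)
$D{\left(V \right)} = -20 + 2 V^{2}$ ($D{\left(V \right)} = \left(V^{2} + V^{2}\right) - 20 = 2 V^{2} - 20 = -20 + 2 V^{2}$)
$D^{2}{\left(A \right)} = \left(-20 + 2 \left(-72\right)^{2}\right)^{2} = \left(-20 + 2 \cdot 5184\right)^{2} = \left(-20 + 10368\right)^{2} = 10348^{2} = 107081104$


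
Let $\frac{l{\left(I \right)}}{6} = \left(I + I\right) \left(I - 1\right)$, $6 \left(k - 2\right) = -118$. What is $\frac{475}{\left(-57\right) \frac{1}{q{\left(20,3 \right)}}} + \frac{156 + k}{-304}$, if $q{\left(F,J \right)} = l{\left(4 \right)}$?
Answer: $- \frac{1094815}{912} \approx -1200.5$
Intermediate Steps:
$k = - \frac{53}{3}$ ($k = 2 + \frac{1}{6} \left(-118\right) = 2 - \frac{59}{3} = - \frac{53}{3} \approx -17.667$)
$l{\left(I \right)} = 12 I \left(-1 + I\right)$ ($l{\left(I \right)} = 6 \left(I + I\right) \left(I - 1\right) = 6 \cdot 2 I \left(-1 + I\right) = 12 I \left(-1 + I\right)$)
$q{\left(F,J \right)} = 144$ ($q{\left(F,J \right)} = 12 \cdot 4 \left(-1 + 4\right) = 12 \cdot 4 \cdot 3 = 144$)
$\frac{475}{\left(-57\right) \frac{1}{q{\left(20,3 \right)}}} + \frac{156 + k}{-304} = \frac{475}{\left(-57\right) \frac{1}{144}} + \frac{156 - \frac{53}{3}}{-304} = \frac{475}{\left(-57\right) \frac{1}{144}} + \frac{415}{3} \left(- \frac{1}{304}\right) = \frac{475}{- \frac{19}{48}} - \frac{415}{912} = 475 \left(- \frac{48}{19}\right) - \frac{415}{912} = -1200 - \frac{415}{912} = - \frac{1094815}{912}$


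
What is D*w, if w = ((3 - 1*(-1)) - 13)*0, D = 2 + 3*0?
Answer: 0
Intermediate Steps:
D = 2 (D = 2 + 0 = 2)
w = 0 (w = ((3 + 1) - 13)*0 = (4 - 13)*0 = -9*0 = 0)
D*w = 2*0 = 0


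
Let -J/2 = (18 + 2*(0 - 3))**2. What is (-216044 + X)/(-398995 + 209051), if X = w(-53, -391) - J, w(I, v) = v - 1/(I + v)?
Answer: 95969267/84335136 ≈ 1.1380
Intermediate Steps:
J = -288 (J = -2*(18 + 2*(0 - 3))**2 = -2*(18 + 2*(-3))**2 = -2*(18 - 6)**2 = -2*12**2 = -2*144 = -288)
X = -45731/444 (X = (-1 + (-391)**2 - 53*(-391))/(-53 - 391) - 1*(-288) = (-1 + 152881 + 20723)/(-444) + 288 = -1/444*173603 + 288 = -173603/444 + 288 = -45731/444 ≈ -103.00)
(-216044 + X)/(-398995 + 209051) = (-216044 - 45731/444)/(-398995 + 209051) = -95969267/444/(-189944) = -95969267/444*(-1/189944) = 95969267/84335136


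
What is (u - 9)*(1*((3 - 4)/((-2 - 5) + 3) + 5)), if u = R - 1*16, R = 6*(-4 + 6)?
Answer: -273/4 ≈ -68.250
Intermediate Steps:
R = 12 (R = 6*2 = 12)
u = -4 (u = 12 - 1*16 = 12 - 16 = -4)
(u - 9)*(1*((3 - 4)/((-2 - 5) + 3) + 5)) = (-4 - 9)*(1*((3 - 4)/((-2 - 5) + 3) + 5)) = -13*(-1/(-7 + 3) + 5) = -13*(-1/(-4) + 5) = -13*(-1*(-¼) + 5) = -13*(¼ + 5) = -13*21/4 = -273/4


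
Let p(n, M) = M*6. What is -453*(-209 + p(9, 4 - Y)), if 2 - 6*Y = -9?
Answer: 88788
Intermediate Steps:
Y = 11/6 (Y = ⅓ - ⅙*(-9) = ⅓ + 3/2 = 11/6 ≈ 1.8333)
p(n, M) = 6*M
-453*(-209 + p(9, 4 - Y)) = -453*(-209 + 6*(4 - 1*11/6)) = -453*(-209 + 6*(4 - 11/6)) = -453*(-209 + 6*(13/6)) = -453*(-209 + 13) = -453*(-196) = 88788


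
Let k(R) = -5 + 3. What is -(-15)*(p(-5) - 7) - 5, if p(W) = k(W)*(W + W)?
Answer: 190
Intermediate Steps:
k(R) = -2
p(W) = -4*W (p(W) = -2*(W + W) = -4*W)
-(-15)*(p(-5) - 7) - 5 = -(-15)*(-4*(-5) - 7) - 5 = -(-15)*(20 - 7) - 5 = -(-15)*13 - 5 = -15*(-13) - 5 = 195 - 5 = 190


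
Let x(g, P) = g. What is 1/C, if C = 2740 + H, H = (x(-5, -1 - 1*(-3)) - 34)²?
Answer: 1/4261 ≈ 0.00023469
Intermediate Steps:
H = 1521 (H = (-5 - 34)² = (-39)² = 1521)
C = 4261 (C = 2740 + 1521 = 4261)
1/C = 1/4261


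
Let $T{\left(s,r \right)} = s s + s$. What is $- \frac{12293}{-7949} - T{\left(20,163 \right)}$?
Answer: $- \frac{3326287}{7949} \approx -418.45$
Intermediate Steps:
$T{\left(s,r \right)} = s + s^{2}$ ($T{\left(s,r \right)} = s^{2} + s = s + s^{2}$)
$- \frac{12293}{-7949} - T{\left(20,163 \right)} = - \frac{12293}{-7949} - 20 \left(1 + 20\right) = \left(-12293\right) \left(- \frac{1}{7949}\right) - 20 \cdot 21 = \frac{12293}{7949} - 420 = - \frac{3326287}{7949}$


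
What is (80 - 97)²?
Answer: 289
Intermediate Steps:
(80 - 97)² = (-17)² = 289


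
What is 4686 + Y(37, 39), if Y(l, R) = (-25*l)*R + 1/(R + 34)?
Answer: -2291396/73 ≈ -31389.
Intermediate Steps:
Y(l, R) = 1/(34 + R) - 25*R*l (Y(l, R) = -25*R*l + 1/(34 + R) = 1/(34 + R) - 25*R*l)
4686 + Y(37, 39) = 4686 + (1 - 850*39*37 - 25*37*39²)/(34 + 39) = 4686 + (1 - 1226550 - 25*37*1521)/73 = 4686 + (1 - 1226550 - 1406925)/73 = 4686 + (1/73)*(-2633474) = 4686 - 2633474/73 = -2291396/73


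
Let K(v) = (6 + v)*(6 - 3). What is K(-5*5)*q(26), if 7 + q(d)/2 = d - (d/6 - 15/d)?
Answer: -22591/13 ≈ -1737.8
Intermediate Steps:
K(v) = 18 + 3*v (K(v) = (6 + v)*3 = 18 + 3*v)
q(d) = -14 + 30/d + 5*d/3 (q(d) = -14 + 2*(d - (d/6 - 15/d)) = -14 + 2*(d - (-15/d + d/6)) = -14 + 2*(d + (15/d - d/6)) = -14 + 2*(15/d + 5*d/6) = -14 + (30/d + 5*d/3) = -14 + 30/d + 5*d/3)
K(-5*5)*q(26) = (18 + 3*(-5*5))*(-14 + 30/26 + (5/3)*26) = (18 + 3*(-25))*(-14 + 30*(1/26) + 130/3) = (18 - 75)*(-14 + 15/13 + 130/3) = -57*1189/39 = -22591/13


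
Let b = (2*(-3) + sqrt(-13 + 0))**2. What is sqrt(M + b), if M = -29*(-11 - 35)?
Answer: sqrt(1357 - 12*I*sqrt(13)) ≈ 36.842 - 0.5872*I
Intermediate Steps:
M = 1334 (M = -29*(-46) = 1334)
b = (-6 + I*sqrt(13))**2 (b = (-6 + sqrt(-13))**2 = (-6 + I*sqrt(13))**2 ≈ 23.0 - 43.267*I)
sqrt(M + b) = sqrt(1334 + (6 - I*sqrt(13))**2)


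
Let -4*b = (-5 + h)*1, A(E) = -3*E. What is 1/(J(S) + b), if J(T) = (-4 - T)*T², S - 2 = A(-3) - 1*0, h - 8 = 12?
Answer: -4/7275 ≈ -0.00054983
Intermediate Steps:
h = 20 (h = 8 + 12 = 20)
S = 11 (S = 2 + (-3*(-3) - 1*0) = 2 + (9 + 0) = 2 + 9 = 11)
J(T) = T²*(-4 - T)
b = -15/4 (b = -(-5 + 20)/4 = -15/4 ≈ -3.7500)
1/(J(S) + b) = 1/(11²*(-4 - 1*11) - 15/4) = 1/(121*(-4 - 11) - 15/4) = 1/(121*(-15) - 15/4) = 1/(-1815 - 15/4) = 1/(-7275/4) = -4/7275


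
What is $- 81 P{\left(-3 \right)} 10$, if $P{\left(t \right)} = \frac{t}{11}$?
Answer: $\frac{2430}{11} \approx 220.91$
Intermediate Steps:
$P{\left(t \right)} = \frac{t}{11}$ ($P{\left(t \right)} = t \frac{1}{11} = \frac{t}{11}$)
$- 81 P{\left(-3 \right)} 10 = - 81 \cdot \frac{1}{11} \left(-3\right) 10 = \left(-81\right) \left(- \frac{3}{11}\right) 10 = \frac{243}{11} \cdot 10 = \frac{2430}{11}$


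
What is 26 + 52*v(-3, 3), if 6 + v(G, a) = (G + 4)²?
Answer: -234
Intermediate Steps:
v(G, a) = -6 + (4 + G)² (v(G, a) = -6 + (G + 4)² = -6 + (4 + G)²)
26 + 52*v(-3, 3) = 26 + 52*(-6 + (4 - 3)²) = 26 + 52*(-6 + 1²) = 26 + 52*(-6 + 1) = 26 + 52*(-5) = 26 - 260 = -234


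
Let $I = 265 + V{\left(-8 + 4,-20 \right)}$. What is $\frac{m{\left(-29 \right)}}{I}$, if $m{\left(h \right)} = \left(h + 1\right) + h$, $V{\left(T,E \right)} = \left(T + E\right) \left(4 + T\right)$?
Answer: $- \frac{57}{265} \approx -0.21509$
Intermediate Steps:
$V{\left(T,E \right)} = \left(4 + T\right) \left(E + T\right)$ ($V{\left(T,E \right)} = \left(E + T\right) \left(4 + T\right) = \left(4 + T\right) \left(E + T\right)$)
$m{\left(h \right)} = 1 + 2 h$ ($m{\left(h \right)} = \left(1 + h\right) + h = 1 + 2 h$)
$I = 265$ ($I = 265 + \left(\left(-8 + 4\right)^{2} + 4 \left(-20\right) + 4 \left(-8 + 4\right) - 20 \left(-8 + 4\right)\right) = 265 + \left(\left(-4\right)^{2} - 80 + 4 \left(-4\right) - -80\right) = 265 + \left(16 - 80 - 16 + 80\right) = 265 + 0 = 265$)
$\frac{m{\left(-29 \right)}}{I} = \frac{1 + 2 \left(-29\right)}{265} = \left(1 - 58\right) \frac{1}{265} = \left(-57\right) \frac{1}{265} = - \frac{57}{265}$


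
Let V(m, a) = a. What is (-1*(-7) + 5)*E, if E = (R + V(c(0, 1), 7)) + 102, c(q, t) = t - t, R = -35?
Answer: 888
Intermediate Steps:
c(q, t) = 0
E = 74 (E = (-35 + 7) + 102 = -28 + 102 = 74)
(-1*(-7) + 5)*E = (-1*(-7) + 5)*74 = (7 + 5)*74 = 12*74 = 888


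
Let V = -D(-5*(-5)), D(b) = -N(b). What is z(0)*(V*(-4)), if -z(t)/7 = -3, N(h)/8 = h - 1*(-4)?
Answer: -19488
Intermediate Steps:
N(h) = 32 + 8*h (N(h) = 8*(h - 1*(-4)) = 8*(h + 4) = 8*(4 + h) = 32 + 8*h)
z(t) = 21 (z(t) = -7*(-3) = 21)
D(b) = -32 - 8*b (D(b) = -(32 + 8*b) = -32 - 8*b)
V = 232 (V = -(-32 - (-40)*(-5)) = -(-32 - 8*25) = -(-32 - 200) = -1*(-232) = 232)
z(0)*(V*(-4)) = 21*(232*(-4)) = 21*(-928) = -19488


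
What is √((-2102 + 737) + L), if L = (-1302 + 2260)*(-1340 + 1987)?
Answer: √618461 ≈ 786.42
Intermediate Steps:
L = 619826 (L = 958*647 = 619826)
√((-2102 + 737) + L) = √((-2102 + 737) + 619826) = √(-1365 + 619826) = √618461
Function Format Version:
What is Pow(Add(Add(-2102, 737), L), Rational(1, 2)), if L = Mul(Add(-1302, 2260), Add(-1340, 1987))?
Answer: Pow(618461, Rational(1, 2)) ≈ 786.42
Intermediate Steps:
L = 619826 (L = Mul(958, 647) = 619826)
Pow(Add(Add(-2102, 737), L), Rational(1, 2)) = Pow(Add(Add(-2102, 737), 619826), Rational(1, 2)) = Pow(Add(-1365, 619826), Rational(1, 2)) = Pow(618461, Rational(1, 2))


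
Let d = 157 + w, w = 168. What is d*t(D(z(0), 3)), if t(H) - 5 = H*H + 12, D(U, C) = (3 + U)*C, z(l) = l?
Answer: 31850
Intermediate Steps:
D(U, C) = C*(3 + U)
t(H) = 17 + H² (t(H) = 5 + (H*H + 12) = 5 + (H² + 12) = 5 + (12 + H²) = 17 + H²)
d = 325 (d = 157 + 168 = 325)
d*t(D(z(0), 3)) = 325*(17 + (3*(3 + 0))²) = 325*(17 + (3*3)²) = 325*(17 + 9²) = 325*(17 + 81) = 325*98 = 31850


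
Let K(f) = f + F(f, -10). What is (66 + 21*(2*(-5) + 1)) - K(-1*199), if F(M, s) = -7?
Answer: 83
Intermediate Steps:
K(f) = -7 + f (K(f) = f - 7 = -7 + f)
(66 + 21*(2*(-5) + 1)) - K(-1*199) = (66 + 21*(2*(-5) + 1)) - (-7 - 1*199) = (66 + 21*(-10 + 1)) - (-7 - 199) = (66 + 21*(-9)) - 1*(-206) = (66 - 189) + 206 = -123 + 206 = 83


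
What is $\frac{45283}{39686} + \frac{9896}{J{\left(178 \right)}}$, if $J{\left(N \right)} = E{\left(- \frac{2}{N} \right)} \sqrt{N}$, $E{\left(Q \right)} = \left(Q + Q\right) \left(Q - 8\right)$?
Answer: $\frac{45283}{39686} + \frac{220186 \sqrt{178}}{713} \approx 4121.3$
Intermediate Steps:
$E{\left(Q \right)} = 2 Q \left(-8 + Q\right)$
$J{\left(N \right)} = - \frac{4 \left(-8 - \frac{2}{N}\right)}{\sqrt{N}}$ ($J{\left(N \right)} = 2 \left(- \frac{2}{N}\right) \left(-8 - \frac{2}{N}\right) \sqrt{N} = - \frac{4 \left(-8 - \frac{2}{N}\right)}{N} \sqrt{N} = - \frac{4 \left(-8 - \frac{2}{N}\right)}{\sqrt{N}}$)
$\frac{45283}{39686} + \frac{9896}{J{\left(178 \right)}} = \frac{45283}{39686} + \frac{9896}{8 \frac{1}{178 \sqrt{178}} \left(1 + 4 \cdot 178\right)} = 45283 \cdot \frac{1}{39686} + \frac{9896}{8 \frac{\sqrt{178}}{31684} \left(1 + 712\right)} = \frac{45283}{39686} + \frac{9896}{8 \frac{\sqrt{178}}{31684} \cdot 713} = \frac{45283}{39686} + \frac{9896}{\frac{1426}{7921} \sqrt{178}} = \frac{45283}{39686} + 9896 \frac{89 \sqrt{178}}{2852} = \frac{45283}{39686} + \frac{220186 \sqrt{178}}{713}$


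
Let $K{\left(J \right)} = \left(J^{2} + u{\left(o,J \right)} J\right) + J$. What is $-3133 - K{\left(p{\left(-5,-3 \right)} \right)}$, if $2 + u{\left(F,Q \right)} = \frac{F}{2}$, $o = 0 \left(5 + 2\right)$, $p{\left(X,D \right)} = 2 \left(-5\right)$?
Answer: $-3243$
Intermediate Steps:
$p{\left(X,D \right)} = -10$
$o = 0$ ($o = 0 \cdot 7 = 0$)
$u{\left(F,Q \right)} = -2 + \frac{F}{2}$
$K{\left(J \right)} = J^{2} - J$ ($K{\left(J \right)} = \left(J^{2} + \left(-2 + \frac{1}{2} \cdot 0\right) J\right) + J = \left(J^{2} + \left(-2 + 0\right) J\right) + J = \left(J^{2} - 2 J\right) + J = J^{2} - J$)
$-3133 - K{\left(p{\left(-5,-3 \right)} \right)} = -3133 - - 10 \left(-1 - 10\right) = -3133 - \left(-10\right) \left(-11\right) = -3133 - 110 = -3243$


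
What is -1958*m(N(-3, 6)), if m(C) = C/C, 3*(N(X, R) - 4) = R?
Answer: -1958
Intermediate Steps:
N(X, R) = 4 + R/3
m(C) = 1
-1958*m(N(-3, 6)) = -1958*1 = -1958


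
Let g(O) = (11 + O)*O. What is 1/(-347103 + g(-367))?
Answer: -1/216451 ≈ -4.6200e-6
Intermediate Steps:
g(O) = O*(11 + O)
1/(-347103 + g(-367)) = 1/(-347103 - 367*(11 - 367)) = 1/(-347103 - 367*(-356)) = 1/(-347103 + 130652) = 1/(-216451) = -1/216451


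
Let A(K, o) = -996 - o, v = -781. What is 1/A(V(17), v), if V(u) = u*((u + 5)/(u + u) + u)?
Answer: -1/215 ≈ -0.0046512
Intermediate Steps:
V(u) = u*(u + (5 + u)/(2*u)) (V(u) = u*((5 + u)/((2*u)) + u) = u*((5 + u)*(1/(2*u)) + u) = u*((5 + u)/(2*u) + u) = u*(u + (5 + u)/(2*u)))
1/A(V(17), v) = 1/(-996 - 1*(-781)) = 1/(-996 + 781) = 1/(-215) = -1/215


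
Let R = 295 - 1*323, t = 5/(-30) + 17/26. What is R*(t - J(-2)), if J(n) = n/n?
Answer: 560/39 ≈ 14.359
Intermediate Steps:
t = 19/39 (t = 5*(-1/30) + 17*(1/26) = -1/6 + 17/26 = 19/39 ≈ 0.48718)
J(n) = 1
R = -28 (R = 295 - 323 = -28)
R*(t - J(-2)) = -28*(19/39 - 1*1) = -28*(19/39 - 1) = -28*(-20/39) = 560/39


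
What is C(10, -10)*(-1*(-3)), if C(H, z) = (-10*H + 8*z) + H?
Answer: -510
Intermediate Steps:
C(H, z) = -9*H + 8*z
C(10, -10)*(-1*(-3)) = (-9*10 + 8*(-10))*(-1*(-3)) = (-90 - 80)*3 = -170*3 = -510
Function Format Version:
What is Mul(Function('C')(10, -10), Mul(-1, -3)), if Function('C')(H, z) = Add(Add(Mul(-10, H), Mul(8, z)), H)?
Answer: -510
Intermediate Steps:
Function('C')(H, z) = Add(Mul(-9, H), Mul(8, z))
Mul(Function('C')(10, -10), Mul(-1, -3)) = Mul(Add(Mul(-9, 10), Mul(8, -10)), Mul(-1, -3)) = Mul(Add(-90, -80), 3) = Mul(-170, 3) = -510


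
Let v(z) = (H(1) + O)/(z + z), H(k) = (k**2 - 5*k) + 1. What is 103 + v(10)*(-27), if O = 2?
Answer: 2087/20 ≈ 104.35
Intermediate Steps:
H(k) = 1 + k**2 - 5*k
v(z) = -1/(2*z) (v(z) = ((1 + 1**2 - 5*1) + 2)/(z + z) = ((1 + 1 - 5) + 2)/((2*z)) = (-3 + 2)*(1/(2*z)) = -1/(2*z))
103 + v(10)*(-27) = 103 - 1/2/10*(-27) = 103 - 1/2*1/10*(-27) = 103 - 1/20*(-27) = 103 + 27/20 = 2087/20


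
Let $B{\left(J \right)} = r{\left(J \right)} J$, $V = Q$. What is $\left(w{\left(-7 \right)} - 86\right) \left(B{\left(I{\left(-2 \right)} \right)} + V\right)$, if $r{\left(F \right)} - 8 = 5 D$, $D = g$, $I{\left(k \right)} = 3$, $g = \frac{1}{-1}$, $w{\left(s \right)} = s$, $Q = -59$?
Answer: $4650$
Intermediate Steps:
$V = -59$
$g = -1$
$D = -1$
$r{\left(F \right)} = 3$ ($r{\left(F \right)} = 8 + 5 \left(-1\right) = 8 - 5 = 3$)
$B{\left(J \right)} = 3 J$
$\left(w{\left(-7 \right)} - 86\right) \left(B{\left(I{\left(-2 \right)} \right)} + V\right) = \left(-7 - 86\right) \left(3 \cdot 3 - 59\right) = - 93 \left(9 - 59\right) = \left(-93\right) \left(-50\right) = 4650$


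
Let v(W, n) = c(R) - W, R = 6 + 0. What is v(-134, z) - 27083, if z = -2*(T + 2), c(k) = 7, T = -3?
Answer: -26942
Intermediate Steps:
R = 6
z = 2 (z = -2*(-3 + 2) = -2*(-1) = 2)
v(W, n) = 7 - W
v(-134, z) - 27083 = (7 - 1*(-134)) - 27083 = (7 + 134) - 27083 = 141 - 27083 = -26942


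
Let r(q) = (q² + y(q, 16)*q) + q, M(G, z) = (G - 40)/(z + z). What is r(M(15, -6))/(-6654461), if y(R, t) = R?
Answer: -775/479121192 ≈ -1.6175e-6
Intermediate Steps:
M(G, z) = (-40 + G)/(2*z) (M(G, z) = (-40 + G)/((2*z)) = (-40 + G)*(1/(2*z)) = (-40 + G)/(2*z))
r(q) = q + 2*q² (r(q) = (q² + q*q) + q = (q² + q²) + q = 2*q² + q = q + 2*q²)
r(M(15, -6))/(-6654461) = (((½)*(-40 + 15)/(-6))*(1 + 2*((½)*(-40 + 15)/(-6))))/(-6654461) = (((½)*(-⅙)*(-25))*(1 + 2*((½)*(-⅙)*(-25))))*(-1/6654461) = (25*(1 + 2*(25/12))/12)*(-1/6654461) = (25*(1 + 25/6)/12)*(-1/6654461) = ((25/12)*(31/6))*(-1/6654461) = (775/72)*(-1/6654461) = -775/479121192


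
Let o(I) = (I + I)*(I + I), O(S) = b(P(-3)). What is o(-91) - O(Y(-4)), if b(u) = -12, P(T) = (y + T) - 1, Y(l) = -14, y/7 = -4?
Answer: 33136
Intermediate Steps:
y = -28 (y = 7*(-4) = -28)
P(T) = -29 + T (P(T) = (-28 + T) - 1 = -29 + T)
O(S) = -12
o(I) = 4*I² (o(I) = (2*I)*(2*I) = 4*I²)
o(-91) - O(Y(-4)) = 4*(-91)² - 1*(-12) = 4*8281 + 12 = 33124 + 12 = 33136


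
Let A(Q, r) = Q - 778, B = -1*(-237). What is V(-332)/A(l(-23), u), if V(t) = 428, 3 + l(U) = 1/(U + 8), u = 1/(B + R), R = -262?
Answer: -1605/2929 ≈ -0.54797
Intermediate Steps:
B = 237
u = -1/25 (u = 1/(237 - 262) = 1/(-25) = -1/25 ≈ -0.040000)
l(U) = -3 + 1/(8 + U) (l(U) = -3 + 1/(U + 8) = -3 + 1/(8 + U))
A(Q, r) = -778 + Q
V(-332)/A(l(-23), u) = 428/(-778 + (-23 - 3*(-23))/(8 - 23)) = 428/(-778 + (-23 + 69)/(-15)) = 428/(-778 - 1/15*46) = 428/(-778 - 46/15) = 428/(-11716/15) = 428*(-15/11716) = -1605/2929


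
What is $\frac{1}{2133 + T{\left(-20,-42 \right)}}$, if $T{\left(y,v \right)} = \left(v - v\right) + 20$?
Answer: $\frac{1}{2153} \approx 0.00046447$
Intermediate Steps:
$T{\left(y,v \right)} = 20$ ($T{\left(y,v \right)} = 0 + 20 = 20$)
$\frac{1}{2133 + T{\left(-20,-42 \right)}} = \frac{1}{2133 + 20} = \frac{1}{2153}$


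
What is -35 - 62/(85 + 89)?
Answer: -3076/87 ≈ -35.356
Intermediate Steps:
-35 - 62/(85 + 89) = -35 - 62/174 = -35 + (1/174)*(-62) = -35 - 31/87 = -3076/87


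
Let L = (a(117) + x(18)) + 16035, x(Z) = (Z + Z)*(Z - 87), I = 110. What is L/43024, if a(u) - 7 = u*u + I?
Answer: 27357/43024 ≈ 0.63585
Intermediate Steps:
x(Z) = 2*Z*(-87 + Z) (x(Z) = (2*Z)*(-87 + Z) = 2*Z*(-87 + Z))
a(u) = 117 + u**2 (a(u) = 7 + (u*u + 110) = 7 + (u**2 + 110) = 7 + (110 + u**2) = 117 + u**2)
L = 27357 (L = ((117 + 117**2) + 2*18*(-87 + 18)) + 16035 = ((117 + 13689) + 2*18*(-69)) + 16035 = (13806 - 2484) + 16035 = 11322 + 16035 = 27357)
L/43024 = 27357/43024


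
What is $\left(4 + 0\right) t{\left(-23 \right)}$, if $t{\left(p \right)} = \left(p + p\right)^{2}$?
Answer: $8464$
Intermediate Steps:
$t{\left(p \right)} = 4 p^{2}$ ($t{\left(p \right)} = \left(2 p\right)^{2} = 4 p^{2}$)
$\left(4 + 0\right) t{\left(-23 \right)} = \left(4 + 0\right) 4 \left(-23\right)^{2} = 4 \cdot 4 \cdot 529 = 4 \cdot 2116 = 8464$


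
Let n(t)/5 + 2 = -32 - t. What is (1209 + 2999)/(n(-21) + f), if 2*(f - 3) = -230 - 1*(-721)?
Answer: 8416/367 ≈ 22.932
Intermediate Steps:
f = 497/2 (f = 3 + (-230 - 1*(-721))/2 = 3 + (-230 + 721)/2 = 3 + (½)*491 = 3 + 491/2 = 497/2 ≈ 248.50)
n(t) = -170 - 5*t (n(t) = -10 + 5*(-32 - t) = -10 + (-160 - 5*t) = -170 - 5*t)
(1209 + 2999)/(n(-21) + f) = (1209 + 2999)/((-170 - 5*(-21)) + 497/2) = 4208/((-170 + 105) + 497/2) = 4208/(-65 + 497/2) = 4208/(367/2) = 4208*(2/367) = 8416/367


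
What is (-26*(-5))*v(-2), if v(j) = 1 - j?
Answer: 390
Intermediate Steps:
(-26*(-5))*v(-2) = (-26*(-5))*(1 - 1*(-2)) = (-26*(-5))*(1 + 2) = 130*3 = 390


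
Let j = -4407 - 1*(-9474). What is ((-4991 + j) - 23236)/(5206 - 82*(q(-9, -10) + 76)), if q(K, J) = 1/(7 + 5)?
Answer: 138960/6197 ≈ 22.424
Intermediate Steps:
j = 5067 (j = -4407 + 9474 = 5067)
q(K, J) = 1/12
((-4991 + j) - 23236)/(5206 - 82*(q(-9, -10) + 76)) = ((-4991 + 5067) - 23236)/(5206 - 82*(1/12 + 76)) = (76 - 23236)/(5206 - 82*913/12) = -23160/(5206 - 37433/6) = -23160/(-6197/6) = -23160*(-6/6197) = 138960/6197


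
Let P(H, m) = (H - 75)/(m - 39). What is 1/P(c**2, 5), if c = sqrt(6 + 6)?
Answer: 34/63 ≈ 0.53968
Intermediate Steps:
c = 2*sqrt(3) (c = sqrt(12) = 2*sqrt(3) ≈ 3.4641)
P(H, m) = (-75 + H)/(-39 + m)
1/P(c**2, 5) = 1/((-75 + (2*sqrt(3))**2)/(-39 + 5)) = 1/((-75 + 12)/(-34)) = 1/(-1/34*(-63)) = 1/(63/34) = 34/63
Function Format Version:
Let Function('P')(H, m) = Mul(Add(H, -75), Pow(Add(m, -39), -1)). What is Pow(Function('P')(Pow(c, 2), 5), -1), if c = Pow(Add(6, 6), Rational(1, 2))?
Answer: Rational(34, 63) ≈ 0.53968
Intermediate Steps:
c = Mul(2, Pow(3, Rational(1, 2))) (c = Pow(12, Rational(1, 2)) = Mul(2, Pow(3, Rational(1, 2))) ≈ 3.4641)
Function('P')(H, m) = Mul(Pow(Add(-39, m), -1), Add(-75, H)) (Function('P')(H, m) = Mul(Add(-75, H), Pow(Add(-39, m), -1)) = Mul(Pow(Add(-39, m), -1), Add(-75, H)))
Pow(Function('P')(Pow(c, 2), 5), -1) = Pow(Mul(Pow(Add(-39, 5), -1), Add(-75, Pow(Mul(2, Pow(3, Rational(1, 2))), 2))), -1) = Pow(Mul(Pow(-34, -1), Add(-75, 12)), -1) = Pow(Mul(Rational(-1, 34), -63), -1) = Pow(Rational(63, 34), -1) = Rational(34, 63)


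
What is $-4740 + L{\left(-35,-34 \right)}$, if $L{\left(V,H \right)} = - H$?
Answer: $-4706$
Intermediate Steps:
$-4740 + L{\left(-35,-34 \right)} = -4740 - -34 = -4740 + 34 = -4706$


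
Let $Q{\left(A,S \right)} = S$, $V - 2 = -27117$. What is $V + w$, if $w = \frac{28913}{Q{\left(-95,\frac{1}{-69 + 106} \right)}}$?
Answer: $1042666$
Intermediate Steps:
$V = -27115$ ($V = 2 - 27117 = -27115$)
$w = 1069781$ ($w = \frac{28913}{\frac{1}{-69 + 106}} = \frac{28913}{\frac{1}{37}} = 28913 \frac{1}{\frac{1}{37}} = 28913 \cdot 37 = 1069781$)
$V + w = -27115 + 1069781 = 1042666$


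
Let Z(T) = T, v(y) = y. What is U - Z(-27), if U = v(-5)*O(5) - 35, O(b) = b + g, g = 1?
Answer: -38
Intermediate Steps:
O(b) = 1 + b (O(b) = b + 1 = 1 + b)
U = -65 (U = -5*(1 + 5) - 35 = -5*6 - 35 = -30 - 35 = -65)
U - Z(-27) = -65 - 1*(-27) = -65 + 27 = -38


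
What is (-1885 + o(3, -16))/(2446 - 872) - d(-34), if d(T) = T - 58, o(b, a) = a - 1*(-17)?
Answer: 71462/787 ≈ 90.803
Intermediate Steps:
o(b, a) = 17 + a (o(b, a) = a + 17 = 17 + a)
d(T) = -58 + T
(-1885 + o(3, -16))/(2446 - 872) - d(-34) = (-1885 + (17 - 16))/(2446 - 872) - (-58 - 34) = (-1885 + 1)/1574 - 1*(-92) = -1884*1/1574 + 92 = -942/787 + 92 = 71462/787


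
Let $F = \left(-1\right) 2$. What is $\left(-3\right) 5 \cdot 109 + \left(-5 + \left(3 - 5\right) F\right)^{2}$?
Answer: $-1634$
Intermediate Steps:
$F = -2$
$\left(-3\right) 5 \cdot 109 + \left(-5 + \left(3 - 5\right) F\right)^{2} = \left(-3\right) 5 \cdot 109 + \left(-5 + \left(3 - 5\right) \left(-2\right)\right)^{2} = \left(-15\right) 109 + \left(-5 - -4\right)^{2} = -1635 + \left(-5 + 4\right)^{2} = -1635 + \left(-1\right)^{2} = -1635 + 1 = -1634$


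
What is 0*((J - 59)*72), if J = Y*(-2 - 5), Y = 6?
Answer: 0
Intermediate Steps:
J = -42 (J = 6*(-2 - 5) = 6*(-7) = -42)
0*((J - 59)*72) = 0*((-42 - 59)*72) = 0*(-101*72) = 0*(-7272) = 0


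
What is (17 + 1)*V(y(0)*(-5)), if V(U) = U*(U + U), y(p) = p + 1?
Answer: 900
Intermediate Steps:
y(p) = 1 + p
V(U) = 2*U**2 (V(U) = U*(2*U) = 2*U**2)
(17 + 1)*V(y(0)*(-5)) = (17 + 1)*(2*((1 + 0)*(-5))**2) = 18*(2*(1*(-5))**2) = 18*(2*(-5)**2) = 18*(2*25) = 18*50 = 900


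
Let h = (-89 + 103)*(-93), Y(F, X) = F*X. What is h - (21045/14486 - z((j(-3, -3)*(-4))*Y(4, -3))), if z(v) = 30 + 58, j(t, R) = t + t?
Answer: -17607049/14486 ≈ -1215.5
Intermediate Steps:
j(t, R) = 2*t
z(v) = 88
h = -1302 (h = 14*(-93) = -1302)
h - (21045/14486 - z((j(-3, -3)*(-4))*Y(4, -3))) = -1302 - (21045/14486 - 1*88) = -1302 - (21045*(1/14486) - 88) = -1302 - (21045/14486 - 88) = -1302 - 1*(-1253723/14486) = -1302 + 1253723/14486 = -17607049/14486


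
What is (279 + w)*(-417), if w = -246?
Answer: -13761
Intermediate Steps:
(279 + w)*(-417) = (279 - 246)*(-417) = 33*(-417) = -13761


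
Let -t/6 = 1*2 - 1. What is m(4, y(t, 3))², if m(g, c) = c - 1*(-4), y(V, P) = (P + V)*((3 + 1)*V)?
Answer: 5776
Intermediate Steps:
t = -6 (t = -6*(1*2 - 1) = -6*(2 - 1) = -6*1 = -6)
y(V, P) = 4*V*(P + V) (y(V, P) = (P + V)*(4*V) = 4*V*(P + V))
m(g, c) = 4 + c (m(g, c) = c + 4 = 4 + c)
m(4, y(t, 3))² = (4 + 4*(-6)*(3 - 6))² = (4 + 4*(-6)*(-3))² = (4 + 72)² = 76² = 5776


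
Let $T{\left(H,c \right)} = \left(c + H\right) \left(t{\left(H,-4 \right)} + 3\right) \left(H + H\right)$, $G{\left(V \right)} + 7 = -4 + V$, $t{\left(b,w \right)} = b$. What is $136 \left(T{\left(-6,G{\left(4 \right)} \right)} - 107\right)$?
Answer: $-78200$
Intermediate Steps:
$G{\left(V \right)} = -11 + V$ ($G{\left(V \right)} = -7 + \left(-4 + V\right) = -11 + V$)
$T{\left(H,c \right)} = 2 H \left(3 + H\right) \left(H + c\right)$ ($T{\left(H,c \right)} = \left(c + H\right) \left(H + 3\right) \left(H + H\right) = \left(H + c\right) \left(3 + H\right) 2 H = \left(H + c\right) 2 H \left(3 + H\right) = 2 H \left(3 + H\right) \left(H + c\right)$)
$136 \left(T{\left(-6,G{\left(4 \right)} \right)} - 107\right) = 136 \left(2 \left(-6\right) \left(\left(-6\right)^{2} + 3 \left(-6\right) + 3 \left(-11 + 4\right) - 6 \left(-11 + 4\right)\right) - 107\right) = 136 \left(2 \left(-6\right) \left(36 - 18 + 3 \left(-7\right) - -42\right) - 107\right) = 136 \left(2 \left(-6\right) \left(36 - 18 - 21 + 42\right) - 107\right) = 136 \left(2 \left(-6\right) 39 - 107\right) = 136 \left(-468 - 107\right) = 136 \left(-575\right) = -78200$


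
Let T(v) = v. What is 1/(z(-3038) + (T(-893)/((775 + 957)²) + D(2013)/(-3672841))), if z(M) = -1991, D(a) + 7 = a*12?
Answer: -11017876579984/21936667993344933 ≈ -0.00050226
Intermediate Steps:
D(a) = -7 + 12*a (D(a) = -7 + a*12 = -7 + 12*a)
1/(z(-3038) + (T(-893)/((775 + 957)²) + D(2013)/(-3672841))) = 1/(-1991 + (-893/(775 + 957)² + (-7 + 12*2013)/(-3672841))) = 1/(-1991 + (-893/(1732²) + (-7 + 24156)*(-1/3672841))) = 1/(-1991 + (-893/2999824 + 24149*(-1/3672841))) = 1/(-1991 + (-893*1/2999824 - 24149/3672841)) = 1/(-1991 + (-893/2999824 - 24149/3672841)) = 1/(-1991 - 75722596789/11017876579984) = 1/(-21936667993344933/11017876579984) = -11017876579984/21936667993344933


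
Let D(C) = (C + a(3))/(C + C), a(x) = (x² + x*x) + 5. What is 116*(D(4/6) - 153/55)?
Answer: 95497/55 ≈ 1736.3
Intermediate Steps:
a(x) = 5 + 2*x² (a(x) = (x² + x²) + 5 = 2*x² + 5 = 5 + 2*x²)
D(C) = (23 + C)/(2*C) (D(C) = (C + (5 + 2*3²))/(C + C) = (C + (5 + 2*9))/((2*C)) = (C + (5 + 18))*(1/(2*C)) = (C + 23)*(1/(2*C)) = (23 + C)*(1/(2*C)) = (23 + C)/(2*C))
116*(D(4/6) - 153/55) = 116*((23 + 4/6)/(2*((4/6))) - 153/55) = 116*((23 + 4*(⅙))/(2*((4*(⅙)))) - 153*1/55) = 116*((23 + ⅔)/(2*(⅔)) - 153/55) = 116*((½)*(3/2)*(71/3) - 153/55) = 116*(71/4 - 153/55) = 116*(3293/220) = 95497/55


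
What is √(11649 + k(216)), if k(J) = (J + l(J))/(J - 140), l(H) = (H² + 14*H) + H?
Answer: √4443321/19 ≈ 110.94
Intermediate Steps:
l(H) = H² + 15*H
k(J) = (J + J*(15 + J))/(-140 + J) (k(J) = (J + J*(15 + J))/(J - 140) = (J + J*(15 + J))/(-140 + J))
√(11649 + k(216)) = √(11649 + 216*(16 + 216)/(-140 + 216)) = √(11649 + 216*232/76) = √(11649 + 216*(1/76)*232) = √(11649 + 12528/19) = √(233859/19) = √4443321/19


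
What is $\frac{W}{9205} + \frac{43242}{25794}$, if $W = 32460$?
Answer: $\frac{41177195}{7914459} \approx 5.2028$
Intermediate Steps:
$\frac{W}{9205} + \frac{43242}{25794} = \frac{32460}{9205} + \frac{43242}{25794} = 32460 \cdot \frac{1}{9205} + 43242 \cdot \frac{1}{25794} = \frac{6492}{1841} + \frac{7207}{4299} = \frac{41177195}{7914459}$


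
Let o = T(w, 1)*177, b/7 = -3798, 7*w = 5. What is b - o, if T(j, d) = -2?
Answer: -26232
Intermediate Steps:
w = 5/7 (w = (⅐)*5 = 5/7 ≈ 0.71429)
b = -26586 (b = 7*(-3798) = -26586)
o = -354 (o = -2*177 = -354)
b - o = -26586 - 1*(-354) = -26586 + 354 = -26232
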